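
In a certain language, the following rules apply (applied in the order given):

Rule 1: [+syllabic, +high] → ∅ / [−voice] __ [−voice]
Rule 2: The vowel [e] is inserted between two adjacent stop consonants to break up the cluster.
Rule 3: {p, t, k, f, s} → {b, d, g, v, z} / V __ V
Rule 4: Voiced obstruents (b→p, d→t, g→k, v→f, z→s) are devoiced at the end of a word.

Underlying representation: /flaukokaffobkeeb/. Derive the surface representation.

Rule 1 (high vowel syncope): no segment meets the environment; /flaukokaffobkeeb/ is unchanged.
Rule 2 (stop-cluster e-epenthesis): /b/ and /k/ form a stop–stop cluster, so [e] is inserted between them. /flaukokaffobkeeb/ → flaukokaffobekeeb.
Rule 3 (intervocalic voicing): /k/ is a voiceless obstruent between vowels /u/ and /o/, so it voices to [g]. /k/ is a voiceless obstruent between vowels /o/ and /a/, so it voices to [g]. /k/ is a voiceless obstruent between vowels /e/ and /e/, so it voices to [g]. /flaukokaffobekeeb/ → flaugogaffobegeeb.
Rule 4 (final devoicing): /b/ is a voiced obstruent in word-final position, so it devoices to [p]. /flaugogaffobegeeb/ → flaugogaffobegeep.

flaugogaffobegeep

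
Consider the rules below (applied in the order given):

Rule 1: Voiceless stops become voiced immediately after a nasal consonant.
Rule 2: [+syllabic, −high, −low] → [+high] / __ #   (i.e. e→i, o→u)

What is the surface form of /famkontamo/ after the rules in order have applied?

Rule 1 (post-nasal voicing): /k/ is a voiceless stop immediately after the nasal /m/, so it voices to [g]. /t/ is a voiceless stop immediately after the nasal /n/, so it voices to [d]. /famkontamo/ → famgondamo.
Rule 2 (final vowel raising): /o/ is a mid vowel in word-final position, so it raises to [u]. /famgondamo/ → famgondamu.

famgondamu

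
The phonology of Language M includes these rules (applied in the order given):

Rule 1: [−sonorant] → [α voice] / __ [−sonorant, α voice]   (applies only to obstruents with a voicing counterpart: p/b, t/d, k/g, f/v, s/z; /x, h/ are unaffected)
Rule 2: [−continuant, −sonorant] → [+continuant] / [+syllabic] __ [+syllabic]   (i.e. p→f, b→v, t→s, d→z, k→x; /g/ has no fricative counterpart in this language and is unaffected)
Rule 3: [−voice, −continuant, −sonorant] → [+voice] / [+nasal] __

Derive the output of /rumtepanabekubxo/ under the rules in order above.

rumdefanavexupxo

Rule 1 (regressive voicing assimilation): /b/ precedes the voiceless obstruent /x/, so it devoices to [p] by assimilation. /rumtepanabekubxo/ → rumtepanabekupxo.
Rule 2 (intervocalic spirantization): /p/ is a stop between vowels /e/ and /a/, so it spirantizes to the fricative [f]. /b/ is a stop between vowels /a/ and /e/, so it spirantizes to the fricative [v]. /k/ is a stop between vowels /e/ and /u/, so it spirantizes to the fricative [x]. /rumtepanabekupxo/ → rumtefanavexupxo.
Rule 3 (post-nasal voicing): /t/ is a voiceless stop immediately after the nasal /m/, so it voices to [d]. /rumtefanavexupxo/ → rumdefanavexupxo.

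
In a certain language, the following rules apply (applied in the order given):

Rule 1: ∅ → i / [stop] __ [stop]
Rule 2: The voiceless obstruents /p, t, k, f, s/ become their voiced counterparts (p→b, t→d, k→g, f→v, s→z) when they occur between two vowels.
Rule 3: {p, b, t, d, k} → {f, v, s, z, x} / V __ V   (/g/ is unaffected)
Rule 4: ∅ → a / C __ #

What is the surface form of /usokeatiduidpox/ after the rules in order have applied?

uzogeazizuizivoxa

Rule 1 (stop-cluster i-epenthesis): /d/ and /p/ form a stop–stop cluster, so [i] is inserted between them. /usokeatiduidpox/ → usokeatiduidipox.
Rule 2 (intervocalic voicing): /s/ is a voiceless obstruent between vowels /u/ and /o/, so it voices to [z]. /k/ is a voiceless obstruent between vowels /o/ and /e/, so it voices to [g]. /t/ is a voiceless obstruent between vowels /a/ and /i/, so it voices to [d]. /p/ is a voiceless obstruent between vowels /i/ and /o/, so it voices to [b]. /usokeatiduidipox/ → uzogeadiduidibox.
Rule 3 (intervocalic spirantization): /d/ is a stop between vowels /a/ and /i/, so it spirantizes to the fricative [z]. /d/ is a stop between vowels /i/ and /u/, so it spirantizes to the fricative [z]. /d/ is a stop between vowels /i/ and /i/, so it spirantizes to the fricative [z]. /b/ is a stop between vowels /i/ and /o/, so it spirantizes to the fricative [v]. /uzogeadiduidibox/ → uzogeazizuizivox.
Rule 4 (final a-epenthesis): the form ends in the consonant /x/, so [a] is inserted word-finally. /uzogeazizuizivox/ → uzogeazizuizivoxa.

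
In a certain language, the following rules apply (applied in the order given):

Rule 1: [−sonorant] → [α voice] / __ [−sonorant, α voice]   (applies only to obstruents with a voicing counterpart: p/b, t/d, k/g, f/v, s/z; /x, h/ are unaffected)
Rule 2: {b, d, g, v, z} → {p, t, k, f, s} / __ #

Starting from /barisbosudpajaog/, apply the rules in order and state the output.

Rule 1 (regressive voicing assimilation): /s/ precedes the voiced obstruent /b/, so it voices to [z] by assimilation. /d/ precedes the voiceless obstruent /p/, so it devoices to [t] by assimilation. /barisbosudpajaog/ → barizbosutpajaog.
Rule 2 (final devoicing): /g/ is a voiced obstruent in word-final position, so it devoices to [k]. /barizbosutpajaog/ → barizbosutpajaok.

barizbosutpajaok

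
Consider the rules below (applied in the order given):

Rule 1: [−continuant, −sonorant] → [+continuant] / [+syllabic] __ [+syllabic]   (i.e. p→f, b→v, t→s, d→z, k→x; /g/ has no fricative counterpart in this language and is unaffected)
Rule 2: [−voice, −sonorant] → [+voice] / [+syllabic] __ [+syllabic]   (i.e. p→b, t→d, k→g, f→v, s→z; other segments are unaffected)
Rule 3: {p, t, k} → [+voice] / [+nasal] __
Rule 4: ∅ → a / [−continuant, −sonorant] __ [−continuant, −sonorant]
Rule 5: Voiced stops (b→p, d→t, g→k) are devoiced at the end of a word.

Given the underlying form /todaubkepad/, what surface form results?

tozaubakevat

Rule 1 (intervocalic spirantization): /d/ is a stop between vowels /o/ and /a/, so it spirantizes to the fricative [z]. /p/ is a stop between vowels /e/ and /a/, so it spirantizes to the fricative [f]. /todaubkepad/ → tozaubkefad.
Rule 2 (intervocalic voicing): /f/ is a voiceless obstruent between vowels /e/ and /a/, so it voices to [v]. /tozaubkefad/ → tozaubkevad.
Rule 3 (post-nasal voicing): no segment meets the environment; /tozaubkevad/ is unchanged.
Rule 4 (stop-cluster a-epenthesis): /b/ and /k/ form a stop–stop cluster, so [a] is inserted between them. /tozaubkevad/ → tozaubakevad.
Rule 5 (final devoicing): /d/ is a voiced stop in word-final position, so it devoices to [t]. /tozaubakevad/ → tozaubakevat.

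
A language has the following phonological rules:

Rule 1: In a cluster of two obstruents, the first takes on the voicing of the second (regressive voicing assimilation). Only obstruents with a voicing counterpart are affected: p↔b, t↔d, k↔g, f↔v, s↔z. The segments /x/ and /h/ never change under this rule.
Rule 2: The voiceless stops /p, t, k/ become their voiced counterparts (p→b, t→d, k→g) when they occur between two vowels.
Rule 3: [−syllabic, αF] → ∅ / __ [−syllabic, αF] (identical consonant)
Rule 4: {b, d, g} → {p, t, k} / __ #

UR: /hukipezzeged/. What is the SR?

Rule 1 (regressive voicing assimilation): no segment meets the environment; /hukipezzeged/ is unchanged.
Rule 2 (intervocalic voicing): /k/ is a voiceless stop between vowels /u/ and /i/, so it voices to [g]. /p/ is a voiceless stop between vowels /i/ and /e/, so it voices to [b]. /hukipezzeged/ → hugibezzeged.
Rule 3 (degemination): /zz/ is a geminate; the first /z/ deletes. /hugibezzeged/ → hugibezeged.
Rule 4 (final devoicing): /d/ is a voiced stop in word-final position, so it devoices to [t]. /hugibezeged/ → hugibezeget.

hugibezeget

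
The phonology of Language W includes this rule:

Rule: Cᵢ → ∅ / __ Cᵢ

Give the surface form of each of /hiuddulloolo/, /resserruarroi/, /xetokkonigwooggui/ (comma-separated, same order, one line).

hiuduloolo, reseruaroi, xetokonigwoogui

/hiuddulloolo/: /dd/ is a geminate; the first /d/ deletes. /ll/ is a geminate; the first /l/ deletes. → [hiuduloolo].
/resserruarroi/: /ss/ is a geminate; the first /s/ deletes. /rr/ is a geminate; the first /r/ deletes. /rr/ is a geminate; the first /r/ deletes. → [reseruaroi].
/xetokkonigwooggui/: /kk/ is a geminate; the first /k/ deletes. /gg/ is a geminate; the first /g/ deletes. → [xetokonigwoogui].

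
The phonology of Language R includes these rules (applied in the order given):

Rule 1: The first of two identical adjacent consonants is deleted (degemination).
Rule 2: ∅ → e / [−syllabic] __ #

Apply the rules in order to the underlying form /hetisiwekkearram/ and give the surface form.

Rule 1 (degemination): /kk/ is a geminate; the first /k/ deletes. /rr/ is a geminate; the first /r/ deletes. /hetisiwekkearram/ → hetisiwekearam.
Rule 2 (final e-epenthesis): the form ends in the consonant /m/, so [e] is inserted word-finally. /hetisiwekearam/ → hetisiwekearame.

hetisiwekearame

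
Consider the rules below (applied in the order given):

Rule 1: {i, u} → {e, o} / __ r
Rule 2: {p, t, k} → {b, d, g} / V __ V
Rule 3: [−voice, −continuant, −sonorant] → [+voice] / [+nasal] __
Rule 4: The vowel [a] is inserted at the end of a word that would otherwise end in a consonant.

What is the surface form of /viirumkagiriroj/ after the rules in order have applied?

Rule 1 (pre-rhotic lowering): /i/ is a high vowel immediately before /r/, so it lowers to [e]. /i/ is a high vowel immediately before /r/, so it lowers to [e]. /i/ is a high vowel immediately before /r/, so it lowers to [e]. /viirumkagiriroj/ → vierumkagereroj.
Rule 2 (intervocalic voicing): no segment meets the environment; /vierumkagereroj/ is unchanged.
Rule 3 (post-nasal voicing): /k/ is a voiceless stop immediately after the nasal /m/, so it voices to [g]. /vierumkagereroj/ → vierumgagereroj.
Rule 4 (final a-epenthesis): the form ends in the consonant /j/, so [a] is inserted word-finally. /vierumgagereroj/ → vierumgagereroja.

vierumgagereroja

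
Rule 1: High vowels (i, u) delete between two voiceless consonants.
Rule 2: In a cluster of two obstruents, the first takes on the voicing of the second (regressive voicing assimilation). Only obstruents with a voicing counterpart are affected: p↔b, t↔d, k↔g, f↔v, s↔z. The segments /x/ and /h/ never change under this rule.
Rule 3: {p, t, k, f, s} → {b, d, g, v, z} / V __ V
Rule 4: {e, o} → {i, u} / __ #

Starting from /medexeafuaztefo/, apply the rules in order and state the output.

medexeavuastevu

Rule 1 (high vowel syncope): no segment meets the environment; /medexeafuaztefo/ is unchanged.
Rule 2 (regressive voicing assimilation): /z/ precedes the voiceless obstruent /t/, so it devoices to [s] by assimilation. /medexeafuaztefo/ → medexeafuastefo.
Rule 3 (intervocalic voicing): /f/ is a voiceless obstruent between vowels /a/ and /u/, so it voices to [v]. /f/ is a voiceless obstruent between vowels /e/ and /o/, so it voices to [v]. /medexeafuastefo/ → medexeavuastevo.
Rule 4 (final vowel raising): /o/ is a mid vowel in word-final position, so it raises to [u]. /medexeavuastevo/ → medexeavuastevu.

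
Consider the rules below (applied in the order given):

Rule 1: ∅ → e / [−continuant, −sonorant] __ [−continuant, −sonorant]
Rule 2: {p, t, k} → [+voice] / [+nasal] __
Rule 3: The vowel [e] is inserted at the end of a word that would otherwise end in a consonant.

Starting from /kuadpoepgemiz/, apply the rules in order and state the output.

kuadepoepegemize

Rule 1 (stop-cluster e-epenthesis): /d/ and /p/ form a stop–stop cluster, so [e] is inserted between them. /p/ and /g/ form a stop–stop cluster, so [e] is inserted between them. /kuadpoepgemiz/ → kuadepoepegemiz.
Rule 2 (post-nasal voicing): no segment meets the environment; /kuadepoepegemiz/ is unchanged.
Rule 3 (final e-epenthesis): the form ends in the consonant /z/, so [e] is inserted word-finally. /kuadepoepegemiz/ → kuadepoepegemize.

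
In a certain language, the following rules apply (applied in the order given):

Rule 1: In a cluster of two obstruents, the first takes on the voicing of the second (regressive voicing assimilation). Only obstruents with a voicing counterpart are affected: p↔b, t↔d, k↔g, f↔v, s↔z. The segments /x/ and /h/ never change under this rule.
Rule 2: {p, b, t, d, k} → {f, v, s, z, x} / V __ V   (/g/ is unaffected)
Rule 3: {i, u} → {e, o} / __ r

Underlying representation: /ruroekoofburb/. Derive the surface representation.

roroexoovborb

Rule 1 (regressive voicing assimilation): /f/ precedes the voiced obstruent /b/, so it voices to [v] by assimilation. /ruroekoofburb/ → ruroekoovburb.
Rule 2 (intervocalic spirantization): /k/ is a stop between vowels /e/ and /o/, so it spirantizes to the fricative [x]. /ruroekoovburb/ → ruroexoovburb.
Rule 3 (pre-rhotic lowering): /u/ is a high vowel immediately before /r/, so it lowers to [o]. /u/ is a high vowel immediately before /r/, so it lowers to [o]. /ruroexoovburb/ → roroexoovborb.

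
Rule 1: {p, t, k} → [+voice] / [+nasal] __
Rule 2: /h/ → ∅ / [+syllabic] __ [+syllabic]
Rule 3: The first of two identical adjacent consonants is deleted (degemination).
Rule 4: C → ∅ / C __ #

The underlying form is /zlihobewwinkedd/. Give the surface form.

zliobewinged

Rule 1 (post-nasal voicing): /k/ is a voiceless stop immediately after the nasal /n/, so it voices to [g]. /zlihobewwinkedd/ → zlihobewwingedd.
Rule 2 (intervocalic h-deletion): /h/ occurs between vowels /i/ and /o/, so it deletes. /zlihobewwingedd/ → zliobewwingedd.
Rule 3 (degemination): /ww/ is a geminate; the first /w/ deletes. /dd/ is a geminate; the first /d/ deletes. /zliobewwingedd/ → zliobewinged.
Rule 4 (final cluster simplification): no segment meets the environment; /zliobewinged/ is unchanged.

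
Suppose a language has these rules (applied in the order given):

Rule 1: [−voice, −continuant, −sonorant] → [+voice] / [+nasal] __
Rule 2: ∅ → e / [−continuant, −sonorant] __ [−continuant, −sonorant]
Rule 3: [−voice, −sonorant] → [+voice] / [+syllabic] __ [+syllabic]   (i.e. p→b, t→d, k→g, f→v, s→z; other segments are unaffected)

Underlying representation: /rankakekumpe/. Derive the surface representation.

Rule 1 (post-nasal voicing): /k/ is a voiceless stop immediately after the nasal /n/, so it voices to [g]. /p/ is a voiceless stop immediately after the nasal /m/, so it voices to [b]. /rankakekumpe/ → rangakekumbe.
Rule 2 (stop-cluster e-epenthesis): no segment meets the environment; /rangakekumbe/ is unchanged.
Rule 3 (intervocalic voicing): /k/ is a voiceless obstruent between vowels /a/ and /e/, so it voices to [g]. /k/ is a voiceless obstruent between vowels /e/ and /u/, so it voices to [g]. /rangakekumbe/ → rangagegumbe.

rangagegumbe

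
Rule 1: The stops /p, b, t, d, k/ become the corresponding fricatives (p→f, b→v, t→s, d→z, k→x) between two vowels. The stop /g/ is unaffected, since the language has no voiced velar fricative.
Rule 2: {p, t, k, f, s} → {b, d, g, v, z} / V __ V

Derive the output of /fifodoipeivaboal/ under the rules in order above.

fivozoiveivavoal

Rule 1 (intervocalic spirantization): /d/ is a stop between vowels /o/ and /o/, so it spirantizes to the fricative [z]. /p/ is a stop between vowels /i/ and /e/, so it spirantizes to the fricative [f]. /b/ is a stop between vowels /a/ and /o/, so it spirantizes to the fricative [v]. /fifodoipeivaboal/ → fifozoifeivavoal.
Rule 2 (intervocalic voicing): /f/ is a voiceless obstruent between vowels /i/ and /o/, so it voices to [v]. /f/ is a voiceless obstruent between vowels /i/ and /e/, so it voices to [v]. /fifozoifeivavoal/ → fivozoiveivavoal.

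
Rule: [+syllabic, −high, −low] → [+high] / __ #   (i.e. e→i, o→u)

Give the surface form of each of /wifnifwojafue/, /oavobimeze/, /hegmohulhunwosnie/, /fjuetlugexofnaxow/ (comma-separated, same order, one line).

wifnifwojafui, oavobimezi, hegmohulhunwosnii, fjuetlugexofnaxow

/wifnifwojafue/: /e/ is a mid vowel in word-final position, so it raises to [i]. → [wifnifwojafui].
/oavobimeze/: /e/ is a mid vowel in word-final position, so it raises to [i]. → [oavobimezi].
/hegmohulhunwosnie/: /e/ is a mid vowel in word-final position, so it raises to [i]. → [hegmohulhunwosnii].
/fjuetlugexofnaxow/: the rule's environment is not met; surfaces unchanged as [fjuetlugexofnaxow].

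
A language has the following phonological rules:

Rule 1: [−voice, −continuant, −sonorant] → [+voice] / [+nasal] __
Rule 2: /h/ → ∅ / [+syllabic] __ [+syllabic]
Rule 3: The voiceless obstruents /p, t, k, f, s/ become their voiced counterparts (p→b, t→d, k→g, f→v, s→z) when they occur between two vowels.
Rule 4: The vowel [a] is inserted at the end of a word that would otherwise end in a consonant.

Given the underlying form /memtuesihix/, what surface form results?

Rule 1 (post-nasal voicing): /t/ is a voiceless stop immediately after the nasal /m/, so it voices to [d]. /memtuesihix/ → memduesihix.
Rule 2 (intervocalic h-deletion): /h/ occurs between vowels /i/ and /i/, so it deletes. /memduesihix/ → memduesiix.
Rule 3 (intervocalic voicing): /s/ is a voiceless obstruent between vowels /e/ and /i/, so it voices to [z]. /memduesiix/ → memdueziix.
Rule 4 (final a-epenthesis): the form ends in the consonant /x/, so [a] is inserted word-finally. /memdueziix/ → memdueziixa.

memdueziixa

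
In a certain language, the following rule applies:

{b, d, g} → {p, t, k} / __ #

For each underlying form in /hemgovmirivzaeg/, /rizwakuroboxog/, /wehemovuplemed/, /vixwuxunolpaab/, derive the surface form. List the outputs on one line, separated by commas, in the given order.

/hemgovmirivzaeg/: /g/ is a voiced stop in word-final position, so it devoices to [k]. → [hemgovmirivzaek].
/rizwakuroboxog/: /g/ is a voiced stop in word-final position, so it devoices to [k]. → [rizwakuroboxok].
/wehemovuplemed/: /d/ is a voiced stop in word-final position, so it devoices to [t]. → [wehemovuplemet].
/vixwuxunolpaab/: /b/ is a voiced stop in word-final position, so it devoices to [p]. → [vixwuxunolpaap].

hemgovmirivzaek, rizwakuroboxok, wehemovuplemet, vixwuxunolpaap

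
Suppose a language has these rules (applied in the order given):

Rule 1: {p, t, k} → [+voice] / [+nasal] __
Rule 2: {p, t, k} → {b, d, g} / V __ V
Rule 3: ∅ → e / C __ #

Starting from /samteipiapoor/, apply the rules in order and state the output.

Rule 1 (post-nasal voicing): /t/ is a voiceless stop immediately after the nasal /m/, so it voices to [d]. /samteipiapoor/ → samdeipiapoor.
Rule 2 (intervocalic voicing): /p/ is a voiceless stop between vowels /i/ and /i/, so it voices to [b]. /p/ is a voiceless stop between vowels /a/ and /o/, so it voices to [b]. /samdeipiapoor/ → samdeibiaboor.
Rule 3 (final e-epenthesis): the form ends in the consonant /r/, so [e] is inserted word-finally. /samdeibiaboor/ → samdeibiaboore.

samdeibiaboore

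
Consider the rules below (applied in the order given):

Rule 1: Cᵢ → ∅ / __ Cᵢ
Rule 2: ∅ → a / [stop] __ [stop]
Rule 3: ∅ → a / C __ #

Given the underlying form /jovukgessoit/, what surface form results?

Rule 1 (degemination): /ss/ is a geminate; the first /s/ deletes. /jovukgessoit/ → jovukgesoit.
Rule 2 (stop-cluster a-epenthesis): /k/ and /g/ form a stop–stop cluster, so [a] is inserted between them. /jovukgesoit/ → jovukagesoit.
Rule 3 (final a-epenthesis): the form ends in the consonant /t/, so [a] is inserted word-finally. /jovukagesoit/ → jovukagesoita.

jovukagesoita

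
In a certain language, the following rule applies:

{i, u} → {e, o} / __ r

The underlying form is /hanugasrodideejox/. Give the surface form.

hanugasrodideejox

No segment of /hanugasrodideejox/ meets the structural description of the rule, so the form surfaces unchanged.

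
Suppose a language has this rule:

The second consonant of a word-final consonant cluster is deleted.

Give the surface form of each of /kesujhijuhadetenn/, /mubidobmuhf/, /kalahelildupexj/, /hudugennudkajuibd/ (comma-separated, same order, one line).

/kesujhijuhadetenn/: /n/ is the second consonant of a word-final cluster /nn/, so it deletes. → [kesujhijuhadeten].
/mubidobmuhf/: /f/ is the second consonant of a word-final cluster /hf/, so it deletes. → [mubidobmuh].
/kalahelildupexj/: /j/ is the second consonant of a word-final cluster /xj/, so it deletes. → [kalahelildupex].
/hudugennudkajuibd/: /d/ is the second consonant of a word-final cluster /bd/, so it deletes. → [hudugennudkajuib].

kesujhijuhadeten, mubidobmuh, kalahelildupex, hudugennudkajuib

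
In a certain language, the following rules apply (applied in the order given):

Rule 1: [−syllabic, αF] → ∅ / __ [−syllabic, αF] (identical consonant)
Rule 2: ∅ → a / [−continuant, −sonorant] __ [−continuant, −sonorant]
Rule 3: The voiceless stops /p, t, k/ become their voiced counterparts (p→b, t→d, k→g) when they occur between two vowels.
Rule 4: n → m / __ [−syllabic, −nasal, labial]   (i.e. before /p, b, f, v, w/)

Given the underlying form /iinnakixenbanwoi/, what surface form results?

iinagixembamwoi

Rule 1 (degemination): /nn/ is a geminate; the first /n/ deletes. /iinnakixenbanwoi/ → iinakixenbanwoi.
Rule 2 (stop-cluster a-epenthesis): no segment meets the environment; /iinakixenbanwoi/ is unchanged.
Rule 3 (intervocalic voicing): /k/ is a voiceless stop between vowels /a/ and /i/, so it voices to [g]. /iinakixenbanwoi/ → iinagixenbanwoi.
Rule 4 (nasal place assimilation): /n/ precedes the labial consonant /b/, so it assimilates in place to [m]. /n/ precedes the labial consonant /w/, so it assimilates in place to [m]. /iinagixenbanwoi/ → iinagixembamwoi.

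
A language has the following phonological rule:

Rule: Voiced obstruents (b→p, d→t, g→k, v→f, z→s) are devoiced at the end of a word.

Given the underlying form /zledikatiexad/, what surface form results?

zledikatiexat

Scanning /zledikatiexad/: /z/ at position 1 is not in the conditioning environment; /d/ at position 4 is not in the conditioning environment; /d/ is a voiced obstruent in word-final position, so it devoices to [t].
Result: [zledikatiexat].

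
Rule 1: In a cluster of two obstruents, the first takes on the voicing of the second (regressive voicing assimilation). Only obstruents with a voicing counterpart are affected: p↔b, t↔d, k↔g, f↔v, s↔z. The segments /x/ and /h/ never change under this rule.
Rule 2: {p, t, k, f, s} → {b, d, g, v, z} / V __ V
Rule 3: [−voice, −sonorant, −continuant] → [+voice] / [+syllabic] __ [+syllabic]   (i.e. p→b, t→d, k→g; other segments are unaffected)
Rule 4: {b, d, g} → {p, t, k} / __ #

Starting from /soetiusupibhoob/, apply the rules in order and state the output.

soediuzubiphoop

Rule 1 (regressive voicing assimilation): /b/ precedes the voiceless obstruent /h/, so it devoices to [p] by assimilation. /soetiusupibhoob/ → soetiusupiphoob.
Rule 2 (intervocalic voicing): /t/ is a voiceless obstruent between vowels /e/ and /i/, so it voices to [d]. /s/ is a voiceless obstruent between vowels /u/ and /u/, so it voices to [z]. /p/ is a voiceless obstruent between vowels /u/ and /i/, so it voices to [b]. /soetiusupiphoob/ → soediuzubiphoob.
Rule 3 (intervocalic voicing): no segment meets the environment; /soediuzubiphoob/ is unchanged.
Rule 4 (final devoicing): /b/ is a voiced stop in word-final position, so it devoices to [p]. /soediuzubiphoob/ → soediuzubiphoop.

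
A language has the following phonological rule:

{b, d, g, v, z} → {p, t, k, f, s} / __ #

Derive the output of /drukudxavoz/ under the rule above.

drukudxavos

/z/ is a voiced obstruent in word-final position, so it devoices to [s].
Surface form: [drukudxavos].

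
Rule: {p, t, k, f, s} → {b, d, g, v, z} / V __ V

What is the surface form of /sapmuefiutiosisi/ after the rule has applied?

sapmueviudiozizi

/f/ is a voiceless obstruent between vowels /e/ and /i/, so it voices to [v].
/t/ is a voiceless obstruent between vowels /u/ and /i/, so it voices to [d].
/s/ is a voiceless obstruent between vowels /o/ and /i/, so it voices to [z].
/s/ is a voiceless obstruent between vowels /i/ and /i/, so it voices to [z].
The other instances of /s/, /p/ do not occur in the required environment and remain unchanged.
Surface form: [sapmueviudiozizi].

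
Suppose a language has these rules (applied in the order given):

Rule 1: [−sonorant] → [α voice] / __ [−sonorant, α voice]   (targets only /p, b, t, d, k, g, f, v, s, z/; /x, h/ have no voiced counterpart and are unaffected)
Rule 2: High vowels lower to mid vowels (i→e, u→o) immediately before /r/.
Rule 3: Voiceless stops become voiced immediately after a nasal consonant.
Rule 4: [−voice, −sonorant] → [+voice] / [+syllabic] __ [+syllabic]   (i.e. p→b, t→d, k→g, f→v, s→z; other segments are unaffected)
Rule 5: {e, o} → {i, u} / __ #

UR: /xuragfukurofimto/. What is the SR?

Rule 1 (regressive voicing assimilation): /g/ precedes the voiceless obstruent /f/, so it devoices to [k] by assimilation. /xuragfukurofimto/ → xurakfukurofimto.
Rule 2 (pre-rhotic lowering): /u/ is a high vowel immediately before /r/, so it lowers to [o]. /u/ is a high vowel immediately before /r/, so it lowers to [o]. /xurakfukurofimto/ → xorakfukorofimto.
Rule 3 (post-nasal voicing): /t/ is a voiceless stop immediately after the nasal /m/, so it voices to [d]. /xorakfukorofimto/ → xorakfukorofimdo.
Rule 4 (intervocalic voicing): /k/ is a voiceless obstruent between vowels /u/ and /o/, so it voices to [g]. /f/ is a voiceless obstruent between vowels /o/ and /i/, so it voices to [v]. /xorakfukorofimdo/ → xorakfugorovimdo.
Rule 5 (final vowel raising): /o/ is a mid vowel in word-final position, so it raises to [u]. /xorakfugorovimdo/ → xorakfugorovimdu.

xorakfugorovimdu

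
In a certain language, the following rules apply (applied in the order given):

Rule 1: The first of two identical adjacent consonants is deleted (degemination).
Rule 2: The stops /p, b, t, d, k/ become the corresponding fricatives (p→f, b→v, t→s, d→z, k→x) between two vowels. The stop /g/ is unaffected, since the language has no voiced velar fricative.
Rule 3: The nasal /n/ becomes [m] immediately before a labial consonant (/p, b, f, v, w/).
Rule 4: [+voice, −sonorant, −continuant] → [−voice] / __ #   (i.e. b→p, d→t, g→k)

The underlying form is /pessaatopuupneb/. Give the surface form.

Rule 1 (degemination): /ss/ is a geminate; the first /s/ deletes. /pessaatopuupneb/ → pesaatopuupneb.
Rule 2 (intervocalic spirantization): /t/ is a stop between vowels /a/ and /o/, so it spirantizes to the fricative [s]. /p/ is a stop between vowels /o/ and /u/, so it spirantizes to the fricative [f]. /pesaatopuupneb/ → pesaasofuupneb.
Rule 3 (nasal place assimilation): no segment meets the environment; /pesaasofuupneb/ is unchanged.
Rule 4 (final devoicing): /b/ is a voiced stop in word-final position, so it devoices to [p]. /pesaasofuupneb/ → pesaasofuupnep.

pesaasofuupnep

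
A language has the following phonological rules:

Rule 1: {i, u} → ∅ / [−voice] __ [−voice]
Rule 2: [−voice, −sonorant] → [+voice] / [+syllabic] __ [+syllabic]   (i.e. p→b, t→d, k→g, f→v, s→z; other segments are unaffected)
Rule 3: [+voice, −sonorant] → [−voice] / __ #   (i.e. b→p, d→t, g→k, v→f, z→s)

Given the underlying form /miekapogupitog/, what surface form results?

miegaboguptok

Rule 1 (high vowel syncope): /i/ is a high vowel flanked by voiceless consonants /p/ and /t/, so it deletes. /miekapogupitog/ → miekapoguptog.
Rule 2 (intervocalic voicing): /k/ is a voiceless obstruent between vowels /e/ and /a/, so it voices to [g]. /p/ is a voiceless obstruent between vowels /a/ and /o/, so it voices to [b]. /miekapoguptog/ → miegaboguptog.
Rule 3 (final devoicing): /g/ is a voiced obstruent in word-final position, so it devoices to [k]. /miegaboguptog/ → miegaboguptok.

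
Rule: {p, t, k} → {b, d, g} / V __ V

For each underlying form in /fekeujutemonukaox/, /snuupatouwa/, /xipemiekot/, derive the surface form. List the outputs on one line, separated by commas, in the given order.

/fekeujutemonukaox/: /k/ is a voiceless stop between vowels /e/ and /e/, so it voices to [g]. /t/ is a voiceless stop between vowels /u/ and /e/, so it voices to [d]. /k/ is a voiceless stop between vowels /u/ and /a/, so it voices to [g]. → [fegeujudemonugaox].
/snuupatouwa/: /p/ is a voiceless stop between vowels /u/ and /a/, so it voices to [b]. /t/ is a voiceless stop between vowels /a/ and /o/, so it voices to [d]. → [snuubadouwa].
/xipemiekot/: /p/ is a voiceless stop between vowels /i/ and /e/, so it voices to [b]. /k/ is a voiceless stop between vowels /e/ and /o/, so it voices to [g]. → [xibemiegot].

fegeujudemonugaox, snuubadouwa, xibemiegot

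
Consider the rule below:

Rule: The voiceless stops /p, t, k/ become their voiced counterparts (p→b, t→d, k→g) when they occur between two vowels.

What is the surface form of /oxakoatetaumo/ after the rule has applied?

oxagoadedaumo

/k/ is a voiceless stop between vowels /a/ and /o/, so it voices to [g].
/t/ is a voiceless stop between vowels /a/ and /e/, so it voices to [d].
/t/ is a voiceless stop between vowels /e/ and /a/, so it voices to [d].
Surface form: [oxagoadedaumo].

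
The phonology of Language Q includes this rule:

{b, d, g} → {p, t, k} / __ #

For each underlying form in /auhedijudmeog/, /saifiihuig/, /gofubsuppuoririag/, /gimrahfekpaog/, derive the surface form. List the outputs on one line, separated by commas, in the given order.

auhedijudmeok, saifiihuik, gofubsuppuoririak, gimrahfekpaok

/auhedijudmeog/: /g/ is a voiced stop in word-final position, so it devoices to [k]. → [auhedijudmeok].
/saifiihuig/: /g/ is a voiced stop in word-final position, so it devoices to [k]. → [saifiihuik].
/gofubsuppuoririag/: /g/ is a voiced stop in word-final position, so it devoices to [k]. → [gofubsuppuoririak].
/gimrahfekpaog/: /g/ is a voiced stop in word-final position, so it devoices to [k]. → [gimrahfekpaok].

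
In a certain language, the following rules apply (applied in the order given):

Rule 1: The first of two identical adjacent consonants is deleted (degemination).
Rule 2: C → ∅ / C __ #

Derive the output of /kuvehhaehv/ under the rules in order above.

Rule 1 (degemination): /hh/ is a geminate; the first /h/ deletes. /kuvehhaehv/ → kuvehaehv.
Rule 2 (final cluster simplification): /v/ is the second consonant of a word-final cluster /hv/, so it deletes. /kuvehaehv/ → kuvehaeh.

kuvehaeh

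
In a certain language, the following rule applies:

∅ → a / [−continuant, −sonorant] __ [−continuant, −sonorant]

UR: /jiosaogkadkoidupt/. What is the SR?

jiosaogakadakoidupat

/g/ and /k/ form a stop–stop cluster, so [a] is inserted between them.
/d/ and /k/ form a stop–stop cluster, so [a] is inserted between them.
/p/ and /t/ form a stop–stop cluster, so [a] is inserted between them.
Surface form: [jiosaogakadakoidupat].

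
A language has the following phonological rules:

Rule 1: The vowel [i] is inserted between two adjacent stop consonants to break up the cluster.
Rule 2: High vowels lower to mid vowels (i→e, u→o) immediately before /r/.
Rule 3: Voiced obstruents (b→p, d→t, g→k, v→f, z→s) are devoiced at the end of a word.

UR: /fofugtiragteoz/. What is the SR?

fofugiteragiteos

Rule 1 (stop-cluster i-epenthesis): /g/ and /t/ form a stop–stop cluster, so [i] is inserted between them. /g/ and /t/ form a stop–stop cluster, so [i] is inserted between them. /fofugtiragteoz/ → fofugitiragiteoz.
Rule 2 (pre-rhotic lowering): /i/ is a high vowel immediately before /r/, so it lowers to [e]. /fofugitiragiteoz/ → fofugiteragiteoz.
Rule 3 (final devoicing): /z/ is a voiced obstruent in word-final position, so it devoices to [s]. /fofugiteragiteoz/ → fofugiteragiteos.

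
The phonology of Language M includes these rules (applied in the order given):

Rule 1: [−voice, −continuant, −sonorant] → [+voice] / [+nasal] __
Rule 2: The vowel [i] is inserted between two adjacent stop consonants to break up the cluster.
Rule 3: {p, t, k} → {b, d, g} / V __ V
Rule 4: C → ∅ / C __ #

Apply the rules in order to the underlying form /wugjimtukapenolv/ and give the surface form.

Rule 1 (post-nasal voicing): /t/ is a voiceless stop immediately after the nasal /m/, so it voices to [d]. /wugjimtukapenolv/ → wugjimdukapenolv.
Rule 2 (stop-cluster i-epenthesis): no segment meets the environment; /wugjimdukapenolv/ is unchanged.
Rule 3 (intervocalic voicing): /k/ is a voiceless stop between vowels /u/ and /a/, so it voices to [g]. /p/ is a voiceless stop between vowels /a/ and /e/, so it voices to [b]. /wugjimdukapenolv/ → wugjimdugabenolv.
Rule 4 (final cluster simplification): /v/ is the second consonant of a word-final cluster /lv/, so it deletes. /wugjimdugabenolv/ → wugjimdugabenol.

wugjimdugabenol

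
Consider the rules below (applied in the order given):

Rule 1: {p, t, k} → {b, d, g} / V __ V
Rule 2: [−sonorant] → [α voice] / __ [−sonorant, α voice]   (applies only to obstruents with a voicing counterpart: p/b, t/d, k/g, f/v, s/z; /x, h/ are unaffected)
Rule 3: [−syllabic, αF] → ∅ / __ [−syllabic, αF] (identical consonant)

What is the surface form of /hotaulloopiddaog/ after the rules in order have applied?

hodauloobidaog

Rule 1 (intervocalic voicing): /t/ is a voiceless stop between vowels /o/ and /a/, so it voices to [d]. /p/ is a voiceless stop between vowels /o/ and /i/, so it voices to [b]. /hotaulloopiddaog/ → hodaulloobiddaog.
Rule 2 (regressive voicing assimilation): no segment meets the environment; /hodaulloobiddaog/ is unchanged.
Rule 3 (degemination): /ll/ is a geminate; the first /l/ deletes. /dd/ is a geminate; the first /d/ deletes. /hodaulloobiddaog/ → hodauloobidaog.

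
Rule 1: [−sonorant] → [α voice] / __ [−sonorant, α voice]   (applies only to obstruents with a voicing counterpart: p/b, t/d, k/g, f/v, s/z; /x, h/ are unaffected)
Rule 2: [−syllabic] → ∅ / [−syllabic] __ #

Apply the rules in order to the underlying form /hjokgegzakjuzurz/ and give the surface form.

hjoggegzakjuzur

Rule 1 (regressive voicing assimilation): /k/ precedes the voiced obstruent /g/, so it voices to [g] by assimilation. /hjokgegzakjuzurz/ → hjoggegzakjuzurz.
Rule 2 (final cluster simplification): /z/ is the second consonant of a word-final cluster /rz/, so it deletes. /hjoggegzakjuzurz/ → hjoggegzakjuzur.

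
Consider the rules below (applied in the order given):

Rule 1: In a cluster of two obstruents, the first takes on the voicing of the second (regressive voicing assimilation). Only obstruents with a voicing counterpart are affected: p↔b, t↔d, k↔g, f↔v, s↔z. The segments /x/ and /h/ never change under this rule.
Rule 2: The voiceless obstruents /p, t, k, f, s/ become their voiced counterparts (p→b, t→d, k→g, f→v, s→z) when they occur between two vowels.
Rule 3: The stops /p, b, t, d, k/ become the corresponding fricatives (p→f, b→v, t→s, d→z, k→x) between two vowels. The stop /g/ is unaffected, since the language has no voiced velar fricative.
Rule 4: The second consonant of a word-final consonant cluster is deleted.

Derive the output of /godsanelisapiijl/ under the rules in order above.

Rule 1 (regressive voicing assimilation): /d/ precedes the voiceless obstruent /s/, so it devoices to [t] by assimilation. /godsanelisapiijl/ → gotsanelisapiijl.
Rule 2 (intervocalic voicing): /s/ is a voiceless obstruent between vowels /i/ and /a/, so it voices to [z]. /p/ is a voiceless obstruent between vowels /a/ and /i/, so it voices to [b]. /gotsanelisapiijl/ → gotsanelizabiijl.
Rule 3 (intervocalic spirantization): /b/ is a stop between vowels /a/ and /i/, so it spirantizes to the fricative [v]. /gotsanelizabiijl/ → gotsanelizaviijl.
Rule 4 (final cluster simplification): /l/ is the second consonant of a word-final cluster /jl/, so it deletes. /gotsanelizaviijl/ → gotsanelizaviij.

gotsanelizaviij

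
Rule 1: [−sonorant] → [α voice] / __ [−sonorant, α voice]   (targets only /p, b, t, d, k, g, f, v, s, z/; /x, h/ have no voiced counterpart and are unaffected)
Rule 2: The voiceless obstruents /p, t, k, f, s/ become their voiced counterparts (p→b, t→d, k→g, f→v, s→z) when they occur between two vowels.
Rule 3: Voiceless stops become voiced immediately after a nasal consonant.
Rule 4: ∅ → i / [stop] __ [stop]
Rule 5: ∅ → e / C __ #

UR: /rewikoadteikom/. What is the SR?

rewigoatiteigome

Rule 1 (regressive voicing assimilation): /d/ precedes the voiceless obstruent /t/, so it devoices to [t] by assimilation. /rewikoadteikom/ → rewikoatteikom.
Rule 2 (intervocalic voicing): /k/ is a voiceless obstruent between vowels /i/ and /o/, so it voices to [g]. /k/ is a voiceless obstruent between vowels /i/ and /o/, so it voices to [g]. /rewikoatteikom/ → rewigoatteigom.
Rule 3 (post-nasal voicing): no segment meets the environment; /rewigoatteigom/ is unchanged.
Rule 4 (stop-cluster i-epenthesis): /t/ and /t/ form a stop–stop cluster, so [i] is inserted between them. /rewigoatteigom/ → rewigoatiteigom.
Rule 5 (final e-epenthesis): the form ends in the consonant /m/, so [e] is inserted word-finally. /rewigoatiteigom/ → rewigoatiteigome.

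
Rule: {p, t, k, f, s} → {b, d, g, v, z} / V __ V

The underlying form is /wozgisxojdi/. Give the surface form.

No segment of /wozgisxojdi/ meets the structural description of the rule, so the form surfaces unchanged.

wozgisxojdi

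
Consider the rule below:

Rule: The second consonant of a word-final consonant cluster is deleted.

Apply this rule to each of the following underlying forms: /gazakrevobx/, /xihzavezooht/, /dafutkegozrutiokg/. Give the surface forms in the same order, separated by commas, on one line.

/gazakrevobx/: /x/ is the second consonant of a word-final cluster /bx/, so it deletes. → [gazakrevob].
/xihzavezooht/: /t/ is the second consonant of a word-final cluster /ht/, so it deletes. → [xihzavezooh].
/dafutkegozrutiokg/: /g/ is the second consonant of a word-final cluster /kg/, so it deletes. → [dafutkegozrutiok].

gazakrevob, xihzavezooh, dafutkegozrutiok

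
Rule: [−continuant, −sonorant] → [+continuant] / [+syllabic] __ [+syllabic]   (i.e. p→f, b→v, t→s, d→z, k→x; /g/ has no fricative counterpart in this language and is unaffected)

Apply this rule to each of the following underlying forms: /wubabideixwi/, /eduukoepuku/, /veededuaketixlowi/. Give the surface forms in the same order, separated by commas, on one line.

wuvavizeixwi, ezuuxoefuxu, veezezuaxesixlowi

/wubabideixwi/: /b/ is a stop between vowels /u/ and /a/, so it spirantizes to the fricative [v]. /b/ is a stop between vowels /a/ and /i/, so it spirantizes to the fricative [v]. /d/ is a stop between vowels /i/ and /e/, so it spirantizes to the fricative [z]. → [wuvavizeixwi].
/eduukoepuku/: /d/ is a stop between vowels /e/ and /u/, so it spirantizes to the fricative [z]. /k/ is a stop between vowels /u/ and /o/, so it spirantizes to the fricative [x]. /p/ is a stop between vowels /e/ and /u/, so it spirantizes to the fricative [f]. /k/ is a stop between vowels /u/ and /u/, so it spirantizes to the fricative [x]. → [ezuuxoefuxu].
/veededuaketixlowi/: /d/ is a stop between vowels /e/ and /e/, so it spirantizes to the fricative [z]. /d/ is a stop between vowels /e/ and /u/, so it spirantizes to the fricative [z]. /k/ is a stop between vowels /a/ and /e/, so it spirantizes to the fricative [x]. /t/ is a stop between vowels /e/ and /i/, so it spirantizes to the fricative [s]. → [veezezuaxesixlowi].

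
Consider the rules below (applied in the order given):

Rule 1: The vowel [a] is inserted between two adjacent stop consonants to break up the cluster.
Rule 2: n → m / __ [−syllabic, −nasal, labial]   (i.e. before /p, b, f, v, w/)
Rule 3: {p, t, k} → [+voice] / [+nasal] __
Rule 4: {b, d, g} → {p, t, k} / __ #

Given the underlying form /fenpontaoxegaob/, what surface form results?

Rule 1 (stop-cluster a-epenthesis): no segment meets the environment; /fenpontaoxegaob/ is unchanged.
Rule 2 (nasal place assimilation): /n/ precedes the labial consonant /p/, so it assimilates in place to [m]. /fenpontaoxegaob/ → fempontaoxegaob.
Rule 3 (post-nasal voicing): /p/ is a voiceless stop immediately after the nasal /m/, so it voices to [b]. /t/ is a voiceless stop immediately after the nasal /n/, so it voices to [d]. /fempontaoxegaob/ → fembondaoxegaob.
Rule 4 (final devoicing): /b/ is a voiced stop in word-final position, so it devoices to [p]. /fembondaoxegaob/ → fembondaoxegaop.

fembondaoxegaop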